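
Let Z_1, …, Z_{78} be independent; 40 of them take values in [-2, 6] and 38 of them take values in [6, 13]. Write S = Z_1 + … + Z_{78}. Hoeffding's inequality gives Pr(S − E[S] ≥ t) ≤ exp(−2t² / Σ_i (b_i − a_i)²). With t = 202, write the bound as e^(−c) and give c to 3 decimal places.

18.455

Σ(b_i − a_i)² = 40·8² + 38·7² = 4422.
c = 2t² / 4422 = 2·202² / 4422 = 18.4550.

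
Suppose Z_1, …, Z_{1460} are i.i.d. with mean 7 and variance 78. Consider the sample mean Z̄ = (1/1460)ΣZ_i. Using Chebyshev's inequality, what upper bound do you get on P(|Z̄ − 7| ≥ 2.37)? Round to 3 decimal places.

0.010

Var(Z̄) = Var(Z_i)/n = 78/1460 = 0.053425.
Chebyshev: P(|Z̄ − 7| ≥ 2.37) ≤ Var(Z̄)/(2.37)² = 78/(1460·2.37²) = 0.0095.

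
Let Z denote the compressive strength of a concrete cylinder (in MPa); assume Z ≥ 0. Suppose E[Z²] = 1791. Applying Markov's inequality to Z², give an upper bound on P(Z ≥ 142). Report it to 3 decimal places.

0.089

Since Z ≥ 0, the event {Z ≥ 142} is the same as {Z² ≥ 20164}.
Markov's inequality applied to Z² gives P(Z² ≥ 20164) ≤ E[Z²]/20164 = 1791/20164 = 0.0888.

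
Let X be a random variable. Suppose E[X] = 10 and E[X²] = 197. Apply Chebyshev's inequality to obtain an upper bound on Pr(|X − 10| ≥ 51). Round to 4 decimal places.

0.0373

Var(X) = E[X²] − (E[X])² = 197 − 100 = 97.
Chebyshev's inequality: Pr(|X − μ| ≥ t) ≤ Var(X)/t² = 97/2601 = 0.0373.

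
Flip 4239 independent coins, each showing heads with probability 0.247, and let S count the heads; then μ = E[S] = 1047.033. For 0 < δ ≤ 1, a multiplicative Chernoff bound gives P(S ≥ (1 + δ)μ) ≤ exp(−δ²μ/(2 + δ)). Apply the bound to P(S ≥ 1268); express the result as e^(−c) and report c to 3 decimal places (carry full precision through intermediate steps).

Write 1268 = (1 + δ)μ, so δ = 1268/1047.033 − 1 = 0.2110411…
Then the exponent is δ²μ/(2 + δ) = (1268 − μ)² / (μ·(2 + δ)) = 21.091023.

21.091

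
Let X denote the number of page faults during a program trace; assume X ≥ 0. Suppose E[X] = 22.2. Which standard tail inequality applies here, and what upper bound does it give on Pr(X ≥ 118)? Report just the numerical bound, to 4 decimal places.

0.1881

Only the mean of a non-negative variable is known, so Markov's inequality is the applicable tail bound.
Markov's inequality: for a non-negative random variable, Pr(X ≥ a) ≤ E[X]/a.
Here E[X] = 22.2 and a = 118, so the bound is 22.2/118 = 0.1881.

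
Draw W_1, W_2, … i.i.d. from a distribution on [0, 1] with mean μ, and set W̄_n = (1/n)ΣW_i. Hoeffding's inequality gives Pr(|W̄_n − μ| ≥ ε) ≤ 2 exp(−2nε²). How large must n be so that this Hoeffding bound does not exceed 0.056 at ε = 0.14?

Require 2·exp(−2nε²) ≤ 0.056, i.e. 2nε² ≥ ln(2/0.056) = 3.575551.
So n ≥ 3.575551 / (2·0.14²) = 91.213.
The smallest integer n is 92.

92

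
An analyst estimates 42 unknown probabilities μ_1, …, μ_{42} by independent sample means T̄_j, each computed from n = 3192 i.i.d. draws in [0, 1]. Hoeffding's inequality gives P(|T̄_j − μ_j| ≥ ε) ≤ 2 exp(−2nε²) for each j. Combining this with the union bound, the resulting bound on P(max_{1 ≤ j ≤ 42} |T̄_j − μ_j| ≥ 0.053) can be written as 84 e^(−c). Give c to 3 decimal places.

17.933

Union bound over the 42 events: P(max_{1 ≤ j ≤ 42} |T̄_j − μ_j| ≥ 0.053) ≤ 42·2·exp(−2nε²) = 84 exp(−2·3192·0.053²).
So c = 2·3192·0.053² = 17.9327.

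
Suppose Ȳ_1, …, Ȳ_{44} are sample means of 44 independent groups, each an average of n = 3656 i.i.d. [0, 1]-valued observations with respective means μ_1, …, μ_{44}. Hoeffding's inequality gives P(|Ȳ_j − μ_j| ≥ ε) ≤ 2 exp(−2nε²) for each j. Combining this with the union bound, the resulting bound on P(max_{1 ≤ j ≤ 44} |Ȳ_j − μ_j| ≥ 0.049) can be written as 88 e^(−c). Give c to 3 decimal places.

17.556

Union bound over the 44 events: P(max_{1 ≤ j ≤ 44} |Ȳ_j − μ_j| ≥ 0.049) ≤ 44·2·exp(−2nε²) = 88 exp(−2·3656·0.049²).
So c = 2·3656·0.049² = 17.5561.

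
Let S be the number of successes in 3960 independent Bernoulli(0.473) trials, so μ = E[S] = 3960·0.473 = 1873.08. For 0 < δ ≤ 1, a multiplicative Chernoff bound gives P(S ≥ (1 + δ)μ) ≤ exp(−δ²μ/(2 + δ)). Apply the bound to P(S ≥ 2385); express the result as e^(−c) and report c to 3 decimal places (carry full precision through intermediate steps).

61.545

Write 2385 = (1 + δ)μ, so δ = 2385/1873.08 − 1 = 0.2733039…
Then the exponent is δ²μ/(2 + δ) = (2385 − μ)² / (μ·(2 + δ)) = 61.544660.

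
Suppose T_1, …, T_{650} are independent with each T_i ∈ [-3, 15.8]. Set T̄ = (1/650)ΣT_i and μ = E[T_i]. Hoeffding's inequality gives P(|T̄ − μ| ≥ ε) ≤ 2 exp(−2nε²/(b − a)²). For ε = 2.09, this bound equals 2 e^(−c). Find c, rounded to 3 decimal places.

16.066

c = 2nε²/(b − a)² = 2·650·2.09² / 18.8² = 16.0665.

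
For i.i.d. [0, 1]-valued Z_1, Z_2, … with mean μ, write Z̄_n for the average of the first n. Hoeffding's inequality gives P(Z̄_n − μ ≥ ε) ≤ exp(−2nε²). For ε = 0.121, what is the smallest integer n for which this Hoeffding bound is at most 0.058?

Require exp(−2nε²) ≤ 0.058, i.e. 2nε² ≥ ln(1/0.058) = 2.847312.
So n ≥ 2.847312 / (2·0.121²) = 97.238.
The smallest integer n is 98.

98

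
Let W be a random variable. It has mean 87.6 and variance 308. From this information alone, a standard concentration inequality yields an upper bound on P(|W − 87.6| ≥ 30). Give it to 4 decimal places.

Mean and variance are known, so Chebyshev's inequality applies.
Chebyshev: P(|W − μ| ≥ t) ≤ Var(W)/t².
Bound = 308 / 900 = 0.3422.

0.3422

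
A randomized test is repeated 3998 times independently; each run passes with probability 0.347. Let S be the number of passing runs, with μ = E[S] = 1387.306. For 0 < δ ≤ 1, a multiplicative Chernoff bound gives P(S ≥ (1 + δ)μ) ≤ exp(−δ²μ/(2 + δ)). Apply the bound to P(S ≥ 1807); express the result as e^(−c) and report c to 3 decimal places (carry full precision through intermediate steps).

Write 1807 = (1 + δ)μ, so δ = 1807/1387.306 − 1 = 0.3025245…
Then the exponent is δ²μ/(2 + δ) = (1807 − μ)² / (μ·(2 + δ)) = 55.142824.

55.143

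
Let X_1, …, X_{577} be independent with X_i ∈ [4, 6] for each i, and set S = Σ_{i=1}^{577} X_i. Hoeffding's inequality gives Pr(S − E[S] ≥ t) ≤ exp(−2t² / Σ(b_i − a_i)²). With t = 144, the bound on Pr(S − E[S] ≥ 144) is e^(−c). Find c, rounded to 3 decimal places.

17.969

Σ(b_i − a_i)² = 577·(2)² = 2308.
c = 2t²/2308 = 2·144²/2308 = 17.9688.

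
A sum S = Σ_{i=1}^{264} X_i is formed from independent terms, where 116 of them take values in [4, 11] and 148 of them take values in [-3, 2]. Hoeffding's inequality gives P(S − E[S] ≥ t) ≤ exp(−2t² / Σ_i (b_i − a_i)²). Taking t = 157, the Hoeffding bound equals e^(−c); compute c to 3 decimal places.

5.253

Σ(b_i − a_i)² = 116·7² + 148·5² = 9384.
c = 2t² / 9384 = 2·157² / 9384 = 5.2534.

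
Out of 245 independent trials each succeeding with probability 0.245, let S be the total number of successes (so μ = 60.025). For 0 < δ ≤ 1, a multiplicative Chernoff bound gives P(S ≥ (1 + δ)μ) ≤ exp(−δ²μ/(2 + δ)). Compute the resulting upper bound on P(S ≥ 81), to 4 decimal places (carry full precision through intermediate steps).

0.0442

Write 81 = (1 + δ)μ, so δ = 81/60.025 − 1 = 0.3494377…
Then the exponent is δ²μ/(2 + δ) = (81 − μ)² / (μ·(2 + δ)) = 3.119664.
Bound = exp(−3.119664) = 0.04417.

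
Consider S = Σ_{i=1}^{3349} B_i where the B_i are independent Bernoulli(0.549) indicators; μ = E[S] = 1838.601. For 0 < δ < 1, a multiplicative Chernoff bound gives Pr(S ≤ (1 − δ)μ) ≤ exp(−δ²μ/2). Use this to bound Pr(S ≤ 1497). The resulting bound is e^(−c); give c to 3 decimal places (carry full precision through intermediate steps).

Write 1497 = (1 − δ)μ, so δ = 1 − 1497/1838.601 = 0.185794…
Then the exponent is δ²μ/2 = (μ − 1497)²/(2μ) = 31.733705.

31.734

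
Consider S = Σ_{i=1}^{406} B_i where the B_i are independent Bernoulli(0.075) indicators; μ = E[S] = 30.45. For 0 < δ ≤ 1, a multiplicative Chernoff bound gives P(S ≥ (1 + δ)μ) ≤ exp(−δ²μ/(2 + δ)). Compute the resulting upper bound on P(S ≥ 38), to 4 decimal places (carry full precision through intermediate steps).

Write 38 = (1 + δ)μ, so δ = 38/30.45 − 1 = 0.2479475…
Then the exponent is δ²μ/(2 + δ) = (38 − μ)² / (μ·(2 + δ)) = 0.832761.
Bound = exp(−0.832761) = 0.43485.

0.4348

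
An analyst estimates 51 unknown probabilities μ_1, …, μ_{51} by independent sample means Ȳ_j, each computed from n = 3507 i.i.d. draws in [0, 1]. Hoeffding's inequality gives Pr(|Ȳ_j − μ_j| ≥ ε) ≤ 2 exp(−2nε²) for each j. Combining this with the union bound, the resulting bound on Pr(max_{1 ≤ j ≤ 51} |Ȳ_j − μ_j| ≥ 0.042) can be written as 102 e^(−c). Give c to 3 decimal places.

12.373

Union bound over the 51 events: Pr(max_{1 ≤ j ≤ 51} |Ȳ_j − μ_j| ≥ 0.042) ≤ 51·2·exp(−2nε²) = 102 exp(−2·3507·0.042²).
So c = 2·3507·0.042² = 12.3727.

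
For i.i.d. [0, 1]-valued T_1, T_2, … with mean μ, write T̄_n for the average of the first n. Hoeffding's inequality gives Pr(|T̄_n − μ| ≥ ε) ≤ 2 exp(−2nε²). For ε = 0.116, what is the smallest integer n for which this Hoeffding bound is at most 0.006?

216

Require 2·exp(−2nε²) ≤ 0.006, i.e. 2nε² ≥ ln(2/0.006) = 5.809143.
So n ≥ 5.809143 / (2·0.116²) = 215.857.
The smallest integer n is 216.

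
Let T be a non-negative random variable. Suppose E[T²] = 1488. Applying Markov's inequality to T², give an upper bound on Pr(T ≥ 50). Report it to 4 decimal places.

0.5952

Since T ≥ 0, the event {T ≥ 50} is the same as {T² ≥ 2500}.
Markov's inequality applied to T² gives Pr(T² ≥ 2500) ≤ E[T²]/2500 = 1488/2500 = 0.5952.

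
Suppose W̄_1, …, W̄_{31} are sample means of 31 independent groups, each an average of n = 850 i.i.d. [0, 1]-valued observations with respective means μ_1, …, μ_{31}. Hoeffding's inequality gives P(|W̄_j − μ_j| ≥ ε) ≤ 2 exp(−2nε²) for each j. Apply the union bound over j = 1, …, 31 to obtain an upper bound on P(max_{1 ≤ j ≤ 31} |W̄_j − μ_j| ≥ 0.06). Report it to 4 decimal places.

0.1363

Per-experiment Hoeffding bound: 2·exp(−2·850·0.06²) = 2·exp(−6.12000) = 0.0043969.
Union bound over 31 events: 31·0.0043969 = 0.13630.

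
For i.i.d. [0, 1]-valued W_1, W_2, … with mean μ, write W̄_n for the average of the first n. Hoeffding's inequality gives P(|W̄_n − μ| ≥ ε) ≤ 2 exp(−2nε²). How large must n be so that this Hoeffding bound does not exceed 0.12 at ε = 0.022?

2907

Require 2·exp(−2nε²) ≤ 0.12, i.e. 2nε² ≥ ln(2/0.12) = 2.813411.
So n ≥ 2.813411 / (2·0.022²) = 2906.416.
The smallest integer n is 2907.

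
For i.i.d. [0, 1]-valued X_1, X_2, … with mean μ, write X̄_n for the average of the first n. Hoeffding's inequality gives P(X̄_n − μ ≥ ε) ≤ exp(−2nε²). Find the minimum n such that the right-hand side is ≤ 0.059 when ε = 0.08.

Require exp(−2nε²) ≤ 0.059, i.e. 2nε² ≥ ln(1/0.059) = 2.830218.
So n ≥ 2.830218 / (2·0.08²) = 221.111.
The smallest integer n is 222.

222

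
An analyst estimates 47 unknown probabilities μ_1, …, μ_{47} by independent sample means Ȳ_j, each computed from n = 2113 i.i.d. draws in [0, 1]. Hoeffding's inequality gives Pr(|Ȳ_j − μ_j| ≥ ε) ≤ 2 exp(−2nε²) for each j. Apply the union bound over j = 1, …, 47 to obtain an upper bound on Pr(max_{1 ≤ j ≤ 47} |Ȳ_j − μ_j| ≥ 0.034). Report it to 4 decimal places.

0.7104

Per-experiment Hoeffding bound: 2·exp(−2·2113·0.034²) = 2·exp(−4.88526) = 0.015114.
Union bound over 47 events: 47·0.015114 = 0.71038.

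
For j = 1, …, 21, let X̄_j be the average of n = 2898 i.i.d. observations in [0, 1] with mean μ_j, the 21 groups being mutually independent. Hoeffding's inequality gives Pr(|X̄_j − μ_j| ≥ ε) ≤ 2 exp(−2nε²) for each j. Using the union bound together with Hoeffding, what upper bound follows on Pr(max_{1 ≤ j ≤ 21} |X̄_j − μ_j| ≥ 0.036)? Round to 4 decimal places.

0.0230

Per-experiment Hoeffding bound: 2·exp(−2·2898·0.036²) = 2·exp(−7.51162) = 0.0010934.
Union bound over 21 events: 21·0.0010934 = 0.02296.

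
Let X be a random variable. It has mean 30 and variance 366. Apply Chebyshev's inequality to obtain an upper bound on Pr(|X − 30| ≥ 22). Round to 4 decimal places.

0.7562

Chebyshev: Pr(|X − μ| ≥ t) ≤ Var(X)/t².
Bound = 366 / 484 = 0.7562.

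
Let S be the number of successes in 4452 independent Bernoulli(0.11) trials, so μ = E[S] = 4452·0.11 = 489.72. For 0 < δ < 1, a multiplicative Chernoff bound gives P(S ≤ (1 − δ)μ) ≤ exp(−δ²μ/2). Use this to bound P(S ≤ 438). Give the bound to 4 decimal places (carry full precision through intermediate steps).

0.0651

Write 438 = (1 − δ)μ, so δ = 1 − 438/489.72 = 0.1056114…
Then the exponent is δ²μ/2 = (μ − 438)²/(2μ) = 2.731110.
Bound = exp(−2.731110) = 0.06515.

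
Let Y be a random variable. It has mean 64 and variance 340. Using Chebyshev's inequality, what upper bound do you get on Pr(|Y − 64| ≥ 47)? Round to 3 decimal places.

Chebyshev: Pr(|Y − μ| ≥ t) ≤ Var(Y)/t².
Bound = 340 / 2209 = 0.1539.

0.154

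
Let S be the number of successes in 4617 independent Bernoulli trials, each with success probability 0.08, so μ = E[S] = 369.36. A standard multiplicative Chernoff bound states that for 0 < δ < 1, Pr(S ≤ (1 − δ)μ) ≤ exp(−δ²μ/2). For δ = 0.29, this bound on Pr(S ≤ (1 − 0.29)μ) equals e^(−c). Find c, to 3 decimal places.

15.532

c = δ²μ/2 = 0.29²·369.36/2 = 15.5316.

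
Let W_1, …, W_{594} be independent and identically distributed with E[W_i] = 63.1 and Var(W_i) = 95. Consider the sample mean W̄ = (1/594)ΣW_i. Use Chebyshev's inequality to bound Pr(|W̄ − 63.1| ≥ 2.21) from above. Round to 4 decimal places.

0.0327

Var(W̄) = Var(W_i)/n = 95/594 = 0.15993.
Chebyshev: Pr(|W̄ − 63.1| ≥ 2.21) ≤ Var(W̄)/(2.21)² = 95/(594·2.21²) = 0.0327.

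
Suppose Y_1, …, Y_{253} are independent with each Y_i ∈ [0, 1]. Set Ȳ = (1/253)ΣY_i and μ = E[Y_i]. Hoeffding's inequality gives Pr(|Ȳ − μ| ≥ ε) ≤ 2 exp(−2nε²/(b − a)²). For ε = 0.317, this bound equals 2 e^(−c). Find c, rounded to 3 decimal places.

50.847

c = 2nε²/(b − a)² = 2·253·0.317² / 1² = 50.8474.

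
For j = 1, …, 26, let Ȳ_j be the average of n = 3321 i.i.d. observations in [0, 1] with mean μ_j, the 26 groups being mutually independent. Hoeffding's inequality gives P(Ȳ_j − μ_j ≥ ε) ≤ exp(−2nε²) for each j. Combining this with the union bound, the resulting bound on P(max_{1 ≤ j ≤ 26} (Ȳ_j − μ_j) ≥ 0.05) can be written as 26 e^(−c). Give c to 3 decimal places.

16.605

Union bound over the 26 events: P(max_{1 ≤ j ≤ 26} (Ȳ_j − μ_j) ≥ 0.05) ≤ 26·exp(−2nε²) = 26 exp(−2·3321·0.05²).
So c = 2·3321·0.05² = 16.6050.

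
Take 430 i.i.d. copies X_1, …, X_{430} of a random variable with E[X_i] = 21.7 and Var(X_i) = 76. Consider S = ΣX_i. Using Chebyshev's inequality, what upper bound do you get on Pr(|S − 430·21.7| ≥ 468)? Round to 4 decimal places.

0.1492

Var(S) = n·Var(X_i) = 430·76 = 32680.
Chebyshev: Pr(|S − 430·21.7| ≥ 468) ≤ Var(S)/468² = 32680/219024 = 0.1492.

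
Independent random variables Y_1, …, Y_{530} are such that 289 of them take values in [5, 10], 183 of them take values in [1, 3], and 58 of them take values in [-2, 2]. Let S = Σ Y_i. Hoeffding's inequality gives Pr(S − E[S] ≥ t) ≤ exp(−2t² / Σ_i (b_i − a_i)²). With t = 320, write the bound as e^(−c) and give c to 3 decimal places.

23.050

Σ(b_i − a_i)² = 289·5² + 183·2² + 58·4² = 8885.
c = 2t² / 8885 = 2·320² / 8885 = 23.0501.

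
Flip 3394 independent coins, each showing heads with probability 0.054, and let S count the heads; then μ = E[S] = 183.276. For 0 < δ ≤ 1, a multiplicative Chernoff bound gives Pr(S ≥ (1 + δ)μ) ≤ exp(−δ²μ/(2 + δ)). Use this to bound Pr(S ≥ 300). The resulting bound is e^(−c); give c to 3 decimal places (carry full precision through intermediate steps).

28.192

Write 300 = (1 + δ)μ, so δ = 300/183.276 − 1 = 0.6368755…
Then the exponent is δ²μ/(2 + δ) = (300 − μ)² / (μ·(2 + δ)) = 28.191949.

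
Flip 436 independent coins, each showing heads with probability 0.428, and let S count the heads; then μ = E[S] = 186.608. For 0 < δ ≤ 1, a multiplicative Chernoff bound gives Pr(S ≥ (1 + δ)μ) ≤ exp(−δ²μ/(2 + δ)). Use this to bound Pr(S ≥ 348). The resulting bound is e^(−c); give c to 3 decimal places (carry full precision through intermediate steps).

Write 348 = (1 + δ)μ, so δ = 348/186.608 − 1 = 0.8648718…
Then the exponent is δ²μ/(2 + δ) = (348 − μ)² / (μ·(2 + δ)) = 48.722387.

48.722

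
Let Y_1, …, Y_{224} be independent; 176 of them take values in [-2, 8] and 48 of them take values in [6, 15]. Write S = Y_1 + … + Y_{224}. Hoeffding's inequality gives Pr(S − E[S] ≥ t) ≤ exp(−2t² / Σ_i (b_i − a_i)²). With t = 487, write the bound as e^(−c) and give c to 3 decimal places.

22.075

Σ(b_i − a_i)² = 176·10² + 48·9² = 21488.
c = 2t² / 21488 = 2·487² / 21488 = 22.0746.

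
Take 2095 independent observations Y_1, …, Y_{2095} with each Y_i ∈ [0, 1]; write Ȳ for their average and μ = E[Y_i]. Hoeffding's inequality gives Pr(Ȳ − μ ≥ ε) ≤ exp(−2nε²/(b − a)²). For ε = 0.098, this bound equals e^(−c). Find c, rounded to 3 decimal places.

c = 2nε²/(b − a)² = 2·2095·0.098² / 1² = 40.2408.

40.241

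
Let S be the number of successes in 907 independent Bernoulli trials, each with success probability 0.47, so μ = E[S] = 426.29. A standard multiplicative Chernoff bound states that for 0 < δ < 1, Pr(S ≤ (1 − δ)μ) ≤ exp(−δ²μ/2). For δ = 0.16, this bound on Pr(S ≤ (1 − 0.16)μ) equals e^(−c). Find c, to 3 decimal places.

c = δ²μ/2 = 0.16²·426.29/2 = 5.4565.

5.457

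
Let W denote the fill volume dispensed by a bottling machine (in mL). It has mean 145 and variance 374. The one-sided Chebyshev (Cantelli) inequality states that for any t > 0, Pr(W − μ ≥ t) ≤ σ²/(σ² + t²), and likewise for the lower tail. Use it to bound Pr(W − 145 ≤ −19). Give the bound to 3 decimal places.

0.509

Here σ² = 374 and t = 19, so σ² + t² = 735.
Cantelli's bound: 374/735 = 0.5088.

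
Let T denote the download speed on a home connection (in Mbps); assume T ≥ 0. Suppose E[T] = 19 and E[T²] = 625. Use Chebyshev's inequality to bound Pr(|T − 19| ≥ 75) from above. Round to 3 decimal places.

Var(T) = E[T²] − (E[T])² = 625 − 361 = 264.
Chebyshev's inequality: Pr(|T − μ| ≥ t) ≤ Var(T)/t² = 264/5625 = 0.0469.

0.047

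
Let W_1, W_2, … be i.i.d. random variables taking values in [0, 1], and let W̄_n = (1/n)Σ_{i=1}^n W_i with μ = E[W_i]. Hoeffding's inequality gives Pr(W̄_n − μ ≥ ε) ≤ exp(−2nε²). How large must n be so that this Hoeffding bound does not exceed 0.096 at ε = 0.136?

64

Require exp(−2nε²) ≤ 0.096, i.e. 2nε² ≥ ln(1/0.096) = 2.343407.
So n ≥ 2.343407 / (2·0.136²) = 63.349.
The smallest integer n is 64.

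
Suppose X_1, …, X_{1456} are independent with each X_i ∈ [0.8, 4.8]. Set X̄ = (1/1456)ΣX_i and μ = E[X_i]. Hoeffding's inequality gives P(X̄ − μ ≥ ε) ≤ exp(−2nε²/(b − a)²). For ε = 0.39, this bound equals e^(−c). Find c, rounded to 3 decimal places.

c = 2nε²/(b − a)² = 2·1456·0.39² / 4² = 27.6822.

27.682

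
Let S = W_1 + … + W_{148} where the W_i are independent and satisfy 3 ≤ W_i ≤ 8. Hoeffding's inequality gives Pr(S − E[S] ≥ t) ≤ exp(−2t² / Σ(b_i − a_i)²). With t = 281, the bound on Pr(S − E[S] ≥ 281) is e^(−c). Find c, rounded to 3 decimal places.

Σ(b_i − a_i)² = 148·(5)² = 3700.
c = 2t²/3700 = 2·281²/3700 = 42.6816.

42.682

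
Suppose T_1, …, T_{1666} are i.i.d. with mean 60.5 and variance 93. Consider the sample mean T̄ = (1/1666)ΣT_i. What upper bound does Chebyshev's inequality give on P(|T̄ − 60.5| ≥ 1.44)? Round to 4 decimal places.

0.0269

Var(T̄) = Var(T_i)/n = 93/1666 = 0.055822.
Chebyshev: P(|T̄ − 60.5| ≥ 1.44) ≤ Var(T̄)/(1.44)² = 93/(1666·1.44²) = 0.0269.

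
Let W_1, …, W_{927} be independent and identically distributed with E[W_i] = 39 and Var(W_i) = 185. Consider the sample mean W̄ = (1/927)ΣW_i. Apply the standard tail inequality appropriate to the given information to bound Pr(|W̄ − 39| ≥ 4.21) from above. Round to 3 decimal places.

0.011

With mean and variance of each term known, Chebyshev's inequality bounds the deviation of the sum (or sample mean).
Var(W̄) = Var(W_i)/n = 185/927 = 0.19957.
Chebyshev: Pr(|W̄ − 39| ≥ 4.21) ≤ Var(W̄)/(4.21)² = 185/(927·4.21²) = 0.0113.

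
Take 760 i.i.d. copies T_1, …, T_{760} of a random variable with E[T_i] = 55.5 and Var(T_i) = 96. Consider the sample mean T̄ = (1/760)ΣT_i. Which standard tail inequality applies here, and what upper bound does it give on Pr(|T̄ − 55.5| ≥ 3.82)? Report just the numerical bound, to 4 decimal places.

With mean and variance of each term known, Chebyshev's inequality bounds the deviation of the sum (or sample mean).
Var(T̄) = Var(T_i)/n = 96/760 = 0.12632.
Chebyshev: Pr(|T̄ − 55.5| ≥ 3.82) ≤ Var(T̄)/(3.82)² = 96/(760·3.82²) = 0.0087.

0.0087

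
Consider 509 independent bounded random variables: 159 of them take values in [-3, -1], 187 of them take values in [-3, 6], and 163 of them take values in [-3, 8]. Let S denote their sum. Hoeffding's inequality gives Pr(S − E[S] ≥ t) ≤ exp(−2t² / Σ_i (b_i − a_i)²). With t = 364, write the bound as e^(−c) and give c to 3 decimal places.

7.463

Σ(b_i − a_i)² = 159·2² + 187·9² + 163·11² = 35506.
c = 2t² / 35506 = 2·364² / 35506 = 7.4633.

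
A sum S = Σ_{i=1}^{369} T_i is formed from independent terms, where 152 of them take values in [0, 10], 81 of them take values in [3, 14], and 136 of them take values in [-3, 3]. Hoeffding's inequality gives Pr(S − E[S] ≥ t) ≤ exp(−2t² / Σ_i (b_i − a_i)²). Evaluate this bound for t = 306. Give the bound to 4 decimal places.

0.0019

Σ(b_i − a_i)² = 152·10² + 81·11² + 136·6² = 29897.
Exponent = 2·306² / 29897 = 6.26391.
Bound = exp(−6.26391) = 0.00190.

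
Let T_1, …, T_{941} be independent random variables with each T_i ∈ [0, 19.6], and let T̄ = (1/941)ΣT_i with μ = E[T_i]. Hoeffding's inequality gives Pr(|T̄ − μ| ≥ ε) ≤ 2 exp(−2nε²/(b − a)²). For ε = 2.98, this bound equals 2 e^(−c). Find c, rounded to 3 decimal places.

c = 2nε²/(b − a)² = 2·941·2.98² / 19.6² = 43.5051.

43.505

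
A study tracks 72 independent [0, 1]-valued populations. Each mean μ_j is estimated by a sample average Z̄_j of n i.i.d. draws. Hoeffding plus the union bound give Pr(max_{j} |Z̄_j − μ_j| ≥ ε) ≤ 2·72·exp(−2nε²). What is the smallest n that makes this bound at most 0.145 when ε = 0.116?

257

Need 2·72·exp(−2nε²) ≤ 0.145, i.e. exp(−2nε²) ≤ 0.145/144.
So 2nε² ≥ ln(144/0.145) = 6.900835.
Hence n ≥ 6.900835/(2·0.116²) = 256.422.
The smallest integer n is 257.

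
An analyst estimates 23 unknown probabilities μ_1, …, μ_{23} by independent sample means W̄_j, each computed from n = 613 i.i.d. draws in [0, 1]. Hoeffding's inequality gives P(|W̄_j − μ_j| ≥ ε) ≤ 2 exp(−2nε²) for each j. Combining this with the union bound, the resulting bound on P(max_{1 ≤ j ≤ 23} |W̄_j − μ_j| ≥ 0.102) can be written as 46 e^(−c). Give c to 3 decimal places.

12.755

Union bound over the 23 events: P(max_{1 ≤ j ≤ 23} |W̄_j − μ_j| ≥ 0.102) ≤ 23·2·exp(−2nε²) = 46 exp(−2·613·0.102²).
So c = 2·613·0.102² = 12.7553.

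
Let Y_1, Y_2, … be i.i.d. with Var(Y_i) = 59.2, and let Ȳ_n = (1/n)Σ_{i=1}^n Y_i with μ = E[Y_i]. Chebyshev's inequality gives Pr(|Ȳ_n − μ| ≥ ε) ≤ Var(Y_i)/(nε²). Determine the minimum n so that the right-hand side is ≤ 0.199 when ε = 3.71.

Require 59.2/(n·3.71²) ≤ 0.199, i.e. n ≥ 59.2/(0.199·3.71²) = 21.613.
The smallest integer n is 22.

22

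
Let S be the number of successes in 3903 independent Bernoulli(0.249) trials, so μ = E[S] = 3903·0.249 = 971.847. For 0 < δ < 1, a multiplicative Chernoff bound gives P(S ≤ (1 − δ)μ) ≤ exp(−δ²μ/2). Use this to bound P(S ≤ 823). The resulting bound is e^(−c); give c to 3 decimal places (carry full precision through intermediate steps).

11.399

Write 823 = (1 − δ)μ, so δ = 1 − 823/971.847 = 0.1531589…
Then the exponent is δ²μ/2 = (μ − 823)²/(2μ) = 11.398620.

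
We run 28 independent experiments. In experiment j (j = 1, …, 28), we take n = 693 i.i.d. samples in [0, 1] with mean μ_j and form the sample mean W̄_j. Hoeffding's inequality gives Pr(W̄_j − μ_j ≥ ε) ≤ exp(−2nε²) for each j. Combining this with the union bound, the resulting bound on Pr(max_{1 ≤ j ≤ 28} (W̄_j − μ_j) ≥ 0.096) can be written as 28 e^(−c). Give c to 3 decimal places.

12.773

Union bound over the 28 events: Pr(max_{1 ≤ j ≤ 28} (W̄_j − μ_j) ≥ 0.096) ≤ 28·exp(−2nε²) = 28 exp(−2·693·0.096²).
So c = 2·693·0.096² = 12.7734.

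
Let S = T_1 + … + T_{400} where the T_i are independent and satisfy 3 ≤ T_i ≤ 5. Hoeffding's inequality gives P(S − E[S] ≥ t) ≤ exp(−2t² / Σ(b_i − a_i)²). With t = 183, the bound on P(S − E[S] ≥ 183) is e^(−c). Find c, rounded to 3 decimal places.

41.861

Σ(b_i − a_i)² = 400·(2)² = 1600.
c = 2t²/1600 = 2·183²/1600 = 41.8612.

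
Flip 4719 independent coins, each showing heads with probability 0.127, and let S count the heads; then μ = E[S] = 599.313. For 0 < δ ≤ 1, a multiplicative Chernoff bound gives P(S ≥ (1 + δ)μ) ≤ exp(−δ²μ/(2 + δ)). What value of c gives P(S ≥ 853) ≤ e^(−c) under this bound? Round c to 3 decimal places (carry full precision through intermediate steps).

Write 853 = (1 + δ)μ, so δ = 853/599.313 − 1 = 0.4232963…
Then the exponent is δ²μ/(2 + δ) = (853 − μ)² / (μ·(2 + δ)) = 44.313515.

44.314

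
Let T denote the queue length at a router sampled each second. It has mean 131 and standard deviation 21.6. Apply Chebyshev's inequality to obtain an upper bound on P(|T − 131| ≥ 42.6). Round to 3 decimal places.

Chebyshev: P(|T − μ| ≥ t) ≤ Var(T)/t².
Var(T) = σ² = 21.6² = 466.56.
Bound = 466.56 / 1814.76 = 0.2571.

0.257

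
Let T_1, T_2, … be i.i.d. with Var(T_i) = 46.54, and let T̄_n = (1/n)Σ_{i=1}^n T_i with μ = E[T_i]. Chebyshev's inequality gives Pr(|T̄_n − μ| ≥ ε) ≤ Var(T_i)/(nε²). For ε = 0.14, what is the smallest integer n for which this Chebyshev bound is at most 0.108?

Require 46.54/(n·0.14²) ≤ 0.108, i.e. n ≥ 46.54/(0.108·0.14²) = 21986.017.
The smallest integer n is 21987.

21987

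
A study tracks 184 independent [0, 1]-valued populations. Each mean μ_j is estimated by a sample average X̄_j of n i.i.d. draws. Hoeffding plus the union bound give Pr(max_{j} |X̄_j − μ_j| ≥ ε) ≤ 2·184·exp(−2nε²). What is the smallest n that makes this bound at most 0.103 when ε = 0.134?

Need 2·184·exp(−2nε²) ≤ 0.103, i.e. exp(−2nε²) ≤ 0.103/368.
So 2nε² ≥ ln(368/0.103) = 8.181109.
Hence n ≥ 8.181109/(2·0.134²) = 227.810.
The smallest integer n is 228.

228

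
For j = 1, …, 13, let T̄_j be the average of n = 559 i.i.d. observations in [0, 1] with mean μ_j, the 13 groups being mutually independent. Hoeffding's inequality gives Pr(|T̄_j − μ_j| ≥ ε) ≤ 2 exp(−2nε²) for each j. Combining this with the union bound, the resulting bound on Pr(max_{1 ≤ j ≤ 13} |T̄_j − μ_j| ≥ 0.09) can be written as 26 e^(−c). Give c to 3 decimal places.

Union bound over the 13 events: Pr(max_{1 ≤ j ≤ 13} |T̄_j − μ_j| ≥ 0.09) ≤ 13·2·exp(−2nε²) = 26 exp(−2·559·0.09²).
So c = 2·559·0.09² = 9.0558.

9.056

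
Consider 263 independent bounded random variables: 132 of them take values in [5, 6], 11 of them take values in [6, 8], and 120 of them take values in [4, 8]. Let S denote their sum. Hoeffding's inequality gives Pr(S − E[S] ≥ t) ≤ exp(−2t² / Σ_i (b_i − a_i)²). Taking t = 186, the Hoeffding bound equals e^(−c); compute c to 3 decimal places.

Σ(b_i − a_i)² = 132·1² + 11·2² + 120·4² = 2096.
c = 2t² / 2096 = 2·186² / 2096 = 33.0115.

33.011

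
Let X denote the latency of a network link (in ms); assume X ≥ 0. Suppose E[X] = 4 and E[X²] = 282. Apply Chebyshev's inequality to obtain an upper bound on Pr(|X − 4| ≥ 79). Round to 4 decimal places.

Var(X) = E[X²] − (E[X])² = 282 − 16 = 266.
Chebyshev's inequality: Pr(|X − μ| ≥ t) ≤ Var(X)/t² = 266/6241 = 0.0426.

0.0426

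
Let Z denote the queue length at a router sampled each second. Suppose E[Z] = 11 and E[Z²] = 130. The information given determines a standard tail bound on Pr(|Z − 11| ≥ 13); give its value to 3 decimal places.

0.053

The first two moments determine the variance, so Chebyshev's inequality is the sharpest standard bound available.
Var(Z) = E[Z²] − (E[Z])² = 130 − 121 = 9.
Chebyshev's inequality: Pr(|Z − μ| ≥ t) ≤ Var(Z)/t² = 9/169 = 0.0533.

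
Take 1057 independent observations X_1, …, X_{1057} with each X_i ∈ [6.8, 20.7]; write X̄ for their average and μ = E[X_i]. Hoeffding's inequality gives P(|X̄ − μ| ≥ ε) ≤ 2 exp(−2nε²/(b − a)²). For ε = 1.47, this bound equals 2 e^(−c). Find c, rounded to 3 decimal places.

23.643

c = 2nε²/(b − a)² = 2·1057·1.47² / 13.9² = 23.6434.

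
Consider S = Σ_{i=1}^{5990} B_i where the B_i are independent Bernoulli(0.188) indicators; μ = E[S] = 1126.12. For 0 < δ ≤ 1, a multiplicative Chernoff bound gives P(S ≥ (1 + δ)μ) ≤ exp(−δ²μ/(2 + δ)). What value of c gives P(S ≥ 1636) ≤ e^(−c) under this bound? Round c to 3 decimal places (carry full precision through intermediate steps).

Write 1636 = (1 + δ)μ, so δ = 1636/1126.12 − 1 = 0.4527759…
Then the exponent is δ²μ/(2 + δ) = (1636 − μ)² / (μ·(2 + δ)) = 94.122491.

94.122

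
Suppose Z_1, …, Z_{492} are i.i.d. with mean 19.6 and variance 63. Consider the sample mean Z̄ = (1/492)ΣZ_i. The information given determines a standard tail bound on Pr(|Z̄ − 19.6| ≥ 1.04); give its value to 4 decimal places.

With mean and variance of each term known, Chebyshev's inequality bounds the deviation of the sum (or sample mean).
Var(Z̄) = Var(Z_i)/n = 63/492 = 0.12805.
Chebyshev: Pr(|Z̄ − 19.6| ≥ 1.04) ≤ Var(Z̄)/(1.04)² = 63/(492·1.04²) = 0.1184.

0.1184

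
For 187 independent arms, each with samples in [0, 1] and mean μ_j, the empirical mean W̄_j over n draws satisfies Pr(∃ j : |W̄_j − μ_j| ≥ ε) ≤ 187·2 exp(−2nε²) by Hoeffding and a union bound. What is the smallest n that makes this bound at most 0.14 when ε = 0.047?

1786

Need 2·187·exp(−2nε²) ≤ 0.14, i.e. exp(−2nε²) ≤ 0.14/374.
So 2nε² ≥ ln(374/0.14) = 7.890369.
Hence n ≥ 7.890369/(2·0.047²) = 1785.959.
The smallest integer n is 1786.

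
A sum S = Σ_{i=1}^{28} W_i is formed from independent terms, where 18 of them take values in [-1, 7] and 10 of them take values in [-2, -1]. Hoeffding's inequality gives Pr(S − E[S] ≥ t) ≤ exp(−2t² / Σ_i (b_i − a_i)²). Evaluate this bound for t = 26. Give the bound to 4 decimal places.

Σ(b_i − a_i)² = 18·8² + 10·1² = 1162.
Exponent = 2·26² / 1162 = 1.16351.
Bound = exp(−1.16351) = 0.31239.

0.3124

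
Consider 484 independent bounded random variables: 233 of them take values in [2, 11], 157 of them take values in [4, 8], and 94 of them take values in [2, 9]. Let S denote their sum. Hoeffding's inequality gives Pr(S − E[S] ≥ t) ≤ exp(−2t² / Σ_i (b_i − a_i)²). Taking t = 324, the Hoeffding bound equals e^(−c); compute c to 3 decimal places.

Σ(b_i − a_i)² = 233·9² + 157·4² + 94·7² = 25991.
c = 2t² / 25991 = 2·324² / 25991 = 8.0779.

8.078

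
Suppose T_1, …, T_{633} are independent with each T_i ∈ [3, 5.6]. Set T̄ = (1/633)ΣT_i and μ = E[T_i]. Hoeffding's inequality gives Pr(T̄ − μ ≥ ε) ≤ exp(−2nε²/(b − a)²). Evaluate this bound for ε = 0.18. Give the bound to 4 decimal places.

0.0023

Exponent: 2nε²/(b − a)² = 2·633·0.18² / 2.6² = 6.06781.
Bound = exp(−6.06781) = 0.00232.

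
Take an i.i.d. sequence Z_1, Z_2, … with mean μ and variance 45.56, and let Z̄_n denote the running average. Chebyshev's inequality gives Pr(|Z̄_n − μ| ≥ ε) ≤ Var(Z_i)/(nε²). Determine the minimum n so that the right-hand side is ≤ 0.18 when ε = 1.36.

Require 45.56/(n·1.36²) ≤ 0.18, i.e. n ≥ 45.56/(0.18·1.36²) = 136.846.
The smallest integer n is 137.

137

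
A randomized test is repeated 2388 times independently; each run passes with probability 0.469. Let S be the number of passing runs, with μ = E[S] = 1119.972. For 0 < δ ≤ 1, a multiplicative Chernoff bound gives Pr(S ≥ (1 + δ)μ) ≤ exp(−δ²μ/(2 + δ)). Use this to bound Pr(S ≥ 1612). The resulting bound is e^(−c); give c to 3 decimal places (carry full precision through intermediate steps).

88.614

Write 1612 = (1 + δ)μ, so δ = 1612/1119.972 − 1 = 0.4393217…
Then the exponent is δ²μ/(2 + δ) = (1612 − μ)² / (μ·(2 + δ)) = 88.614214.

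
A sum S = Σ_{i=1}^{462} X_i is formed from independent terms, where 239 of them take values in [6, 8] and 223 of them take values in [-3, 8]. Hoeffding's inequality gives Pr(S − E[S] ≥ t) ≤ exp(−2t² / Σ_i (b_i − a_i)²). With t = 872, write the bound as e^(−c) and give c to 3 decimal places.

Σ(b_i − a_i)² = 239·2² + 223·11² = 27939.
c = 2t² / 27939 = 2·872² / 27939 = 54.4317.

54.432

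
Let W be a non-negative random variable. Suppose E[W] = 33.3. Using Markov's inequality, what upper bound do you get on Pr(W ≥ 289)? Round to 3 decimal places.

0.115

Markov's inequality: for a non-negative random variable, Pr(W ≥ a) ≤ E[W]/a.
Here E[W] = 33.3 and a = 289, so the bound is 33.3/289 = 0.1152.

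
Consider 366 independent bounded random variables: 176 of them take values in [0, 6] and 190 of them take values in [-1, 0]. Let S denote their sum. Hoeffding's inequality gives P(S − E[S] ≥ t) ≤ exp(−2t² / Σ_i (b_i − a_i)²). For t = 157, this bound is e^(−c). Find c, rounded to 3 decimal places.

Σ(b_i − a_i)² = 176·6² + 190·1² = 6526.
c = 2t² / 6526 = 2·157² / 6526 = 7.5541.

7.554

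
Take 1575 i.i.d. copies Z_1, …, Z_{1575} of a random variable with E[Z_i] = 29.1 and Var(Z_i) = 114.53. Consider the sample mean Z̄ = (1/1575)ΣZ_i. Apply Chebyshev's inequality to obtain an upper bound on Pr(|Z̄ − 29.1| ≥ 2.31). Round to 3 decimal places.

Var(Z̄) = Var(Z_i)/n = 114.53/1575 = 0.072717.
Chebyshev: Pr(|Z̄ − 29.1| ≥ 2.31) ≤ Var(Z̄)/(2.31)² = 114.53/(1575·2.31²) = 0.0136.

0.014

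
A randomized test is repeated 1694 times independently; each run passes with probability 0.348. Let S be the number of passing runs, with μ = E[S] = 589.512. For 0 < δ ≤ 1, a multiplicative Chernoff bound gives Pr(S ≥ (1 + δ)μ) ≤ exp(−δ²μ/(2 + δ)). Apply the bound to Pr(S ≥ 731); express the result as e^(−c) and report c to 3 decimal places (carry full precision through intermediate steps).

15.160

Write 731 = (1 + δ)μ, so δ = 731/589.512 − 1 = 0.2400087…
Then the exponent is δ²μ/(2 + δ) = (731 − μ)² / (μ·(2 + δ)) = 15.159918.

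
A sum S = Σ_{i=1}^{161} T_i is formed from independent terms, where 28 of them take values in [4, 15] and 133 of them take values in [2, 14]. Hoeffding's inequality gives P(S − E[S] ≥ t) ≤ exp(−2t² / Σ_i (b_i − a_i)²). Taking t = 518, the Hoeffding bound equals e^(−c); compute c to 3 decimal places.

23.809

Σ(b_i − a_i)² = 28·11² + 133·12² = 22540.
c = 2t² / 22540 = 2·518² / 22540 = 23.8087.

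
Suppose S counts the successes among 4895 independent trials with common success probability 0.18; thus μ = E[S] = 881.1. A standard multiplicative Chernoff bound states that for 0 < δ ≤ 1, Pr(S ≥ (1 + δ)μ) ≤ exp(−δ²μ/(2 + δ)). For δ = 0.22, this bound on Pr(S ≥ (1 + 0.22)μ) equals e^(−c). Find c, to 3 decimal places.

19.210

c = δ²μ/(2 + δ) = 0.22²·881.1/(2 + 0.22) = 19.2096.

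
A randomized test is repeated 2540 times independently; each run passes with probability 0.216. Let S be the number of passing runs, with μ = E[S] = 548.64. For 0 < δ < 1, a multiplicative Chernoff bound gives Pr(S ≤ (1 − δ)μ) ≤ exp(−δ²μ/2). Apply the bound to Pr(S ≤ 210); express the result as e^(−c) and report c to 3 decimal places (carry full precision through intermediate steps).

Write 210 = (1 − δ)μ, so δ = 1 − 210/548.64 = 0.6172353…
Then the exponent is δ²μ/2 = (μ − 210)²/(2μ) = 104.510289.

104.510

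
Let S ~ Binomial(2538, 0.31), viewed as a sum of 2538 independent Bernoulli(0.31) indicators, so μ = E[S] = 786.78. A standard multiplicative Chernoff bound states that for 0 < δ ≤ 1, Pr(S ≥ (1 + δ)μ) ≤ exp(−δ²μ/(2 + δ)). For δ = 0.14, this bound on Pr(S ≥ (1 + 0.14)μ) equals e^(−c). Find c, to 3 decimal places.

c = δ²μ/(2 + δ) = 0.14²·786.78/(2 + 0.14) = 7.2060.

7.206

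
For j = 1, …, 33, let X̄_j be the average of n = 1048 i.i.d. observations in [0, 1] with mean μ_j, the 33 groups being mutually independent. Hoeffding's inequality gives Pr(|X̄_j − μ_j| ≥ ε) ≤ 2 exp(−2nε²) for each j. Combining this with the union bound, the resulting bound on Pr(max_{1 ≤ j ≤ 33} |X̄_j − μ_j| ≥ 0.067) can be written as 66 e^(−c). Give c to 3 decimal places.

9.409

Union bound over the 33 events: Pr(max_{1 ≤ j ≤ 33} |X̄_j − μ_j| ≥ 0.067) ≤ 33·2·exp(−2nε²) = 66 exp(−2·1048·0.067²).
So c = 2·1048·0.067² = 9.4089.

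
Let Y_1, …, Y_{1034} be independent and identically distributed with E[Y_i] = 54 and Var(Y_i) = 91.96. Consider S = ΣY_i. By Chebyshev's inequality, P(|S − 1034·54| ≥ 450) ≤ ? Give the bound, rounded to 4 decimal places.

0.4696

Var(S) = n·Var(Y_i) = 1034·91.96 = 95086.64.
Chebyshev: P(|S − 1034·54| ≥ 450) ≤ Var(S)/450² = 95086.64/202500 = 0.4696.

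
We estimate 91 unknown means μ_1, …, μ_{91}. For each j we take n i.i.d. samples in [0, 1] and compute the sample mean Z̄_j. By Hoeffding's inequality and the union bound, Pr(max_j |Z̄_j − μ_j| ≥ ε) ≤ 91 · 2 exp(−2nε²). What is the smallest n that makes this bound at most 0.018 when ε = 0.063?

Need 2·91·exp(−2nε²) ≤ 0.018, i.e. exp(−2nε²) ≤ 0.018/182.
So 2nε² ≥ ln(182/0.018) = 9.221390.
Hence n ≥ 9.221390/(2·0.063²) = 1161.677.
The smallest integer n is 1162.

1162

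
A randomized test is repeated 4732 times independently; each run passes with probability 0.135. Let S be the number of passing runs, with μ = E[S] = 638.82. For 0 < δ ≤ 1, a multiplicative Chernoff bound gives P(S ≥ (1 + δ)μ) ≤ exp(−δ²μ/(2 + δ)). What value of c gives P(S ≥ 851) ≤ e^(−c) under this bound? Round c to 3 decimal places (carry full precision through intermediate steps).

30.219

Write 851 = (1 + δ)μ, so δ = 851/638.82 − 1 = 0.3321436…
Then the exponent is δ²μ/(2 + δ) = (851 − μ)² / (μ·(2 + δ)) = 30.218652.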